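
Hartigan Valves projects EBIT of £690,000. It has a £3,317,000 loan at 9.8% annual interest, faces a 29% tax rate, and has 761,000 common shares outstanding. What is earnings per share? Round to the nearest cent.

£0.34

Pre-tax income = £690,000 − £325,066.00 = £364,934.00.
After tax at 29%: net income = £364,934.00 × 0.71 = £259,103.14.
EPS = £259,103.14 ÷ 761,000 = £0.34.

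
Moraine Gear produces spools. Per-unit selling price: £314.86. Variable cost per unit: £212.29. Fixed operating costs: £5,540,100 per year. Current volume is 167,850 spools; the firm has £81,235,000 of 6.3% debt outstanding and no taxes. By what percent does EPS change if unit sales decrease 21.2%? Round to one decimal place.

-55.7%

At 167,850 units, contribution = 167,850 × £102.57 = £17,216,374.50.
Operating income = contribution − fixed costs = £17,216,374.50 − £5,540,100 = £11,676,274.50.
After interest of £5,117,805.00, pre-tax earnings = £6,558,469.50.
DCL = total CM / (EBIT − I) = £17,216,374.50 / £6,558,469.50 = 2.6251.
EPS therefore changes by 2.6251 × (-21.2%) = -55.7%.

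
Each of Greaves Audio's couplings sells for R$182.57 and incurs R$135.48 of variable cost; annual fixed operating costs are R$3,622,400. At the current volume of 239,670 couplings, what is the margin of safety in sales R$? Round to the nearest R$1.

Each unit contributes R$182.57 − R$135.48 = R$47.09. Break-even units = R$3,622,400 ÷ R$47.09 = 76,925.04; break-even revenue = 76,925.04 × R$182.57 = R$14,044,204.03.
Actual sales revenue = 239,670 × R$182.57 = R$43,756,551.90.
Margin of safety = R$43,756,551.90 − R$14,044,204.03 = R$29,712,348.

R$29,712,348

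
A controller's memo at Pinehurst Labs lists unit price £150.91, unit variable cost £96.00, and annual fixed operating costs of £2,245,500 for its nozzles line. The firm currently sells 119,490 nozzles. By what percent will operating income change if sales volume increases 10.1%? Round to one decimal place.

Total contribution margin = 119,490 × £54.91 = £6,561,195.90.
Subtracting fixed costs: EBIT = £6,561,195.90 − £2,245,500 = £4,315,695.90.
DOL = contribution ÷ EBIT = £6,561,195.90 ÷ £4,315,695.90 = 1.5203.
So EBIT moves 1.5203 × (+10.1%) = +15.4%.

+15.4%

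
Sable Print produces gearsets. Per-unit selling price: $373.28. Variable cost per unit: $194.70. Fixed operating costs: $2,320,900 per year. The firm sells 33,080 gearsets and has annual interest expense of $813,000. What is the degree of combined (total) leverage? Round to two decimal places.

At 33,080 units, contribution = 33,080 × $178.58 = $5,907,426.40.
Operating income = contribution − fixed costs = $5,907,426.40 − $2,320,900 = $3,586,526.40. Interest = $813,000.00, so EBIT − I = $2,773,526.40.
Degree of total leverage = total CM / (EBIT − interest) = $5,907,426.40 / $2,773,526.40 = 2.1299.

2.13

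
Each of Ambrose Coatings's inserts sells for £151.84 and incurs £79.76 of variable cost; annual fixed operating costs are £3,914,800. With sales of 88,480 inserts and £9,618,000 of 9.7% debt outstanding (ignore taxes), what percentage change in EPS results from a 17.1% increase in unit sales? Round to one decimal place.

+71.3%

Contribution at this volume is 88,480 × £72.08 = £6,377,638.40.
Subtracting fixed costs: EBIT = £6,377,638.40 − £3,914,800 = £2,462,838.40.
After interest of £932,946.00, pre-tax earnings = £1,529,892.40.
DCL = total CM / (EBIT − I) = £6,377,638.40 / £1,529,892.40 = 4.1687.
EPS therefore changes by 4.1687 × (+17.1%) = +71.3%.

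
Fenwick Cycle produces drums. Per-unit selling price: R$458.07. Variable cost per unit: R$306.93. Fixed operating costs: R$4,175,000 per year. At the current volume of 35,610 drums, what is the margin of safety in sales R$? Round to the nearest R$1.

Each unit contributes R$458.07 − R$306.93 = R$151.14. Break-even units = R$4,175,000 ÷ R$151.14 = 27,623.40; break-even revenue = 27,623.40 × R$458.07 = R$12,653,448.79.
Actual sales revenue = 35,610 × R$458.07 = R$16,311,872.70.
Margin of safety = R$16,311,872.70 − R$12,653,448.79 = R$3,658,424.

R$3,658,424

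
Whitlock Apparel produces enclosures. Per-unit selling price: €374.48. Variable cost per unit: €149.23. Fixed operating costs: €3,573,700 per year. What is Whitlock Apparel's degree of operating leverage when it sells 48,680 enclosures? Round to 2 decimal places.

At 48,680 units, contribution = 48,680 × €225.25 = €10,965,170.00.
Operating income = contribution − fixed costs = €10,965,170.00 − €3,573,700 = €7,391,470.00.
Degree of operating leverage = €10,965,170.00 / €7,391,470.00 = 1.4835.

1.48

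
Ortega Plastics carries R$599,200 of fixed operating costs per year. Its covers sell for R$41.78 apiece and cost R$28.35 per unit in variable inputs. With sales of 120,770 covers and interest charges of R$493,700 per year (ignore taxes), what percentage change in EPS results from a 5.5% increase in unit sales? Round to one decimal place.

Contribution at this volume is 120,770 × R$13.43 = R$1,621,941.10.
EBIT = R$1,621,941.10 − R$599,200 = R$1,022,741.10.
Interest = R$493,700.00, so EBIT − I = R$529,041.10.
DCL = total CM / (EBIT − I) = R$1,621,941.10 / R$529,041.10 = 3.0658.
%ΔEPS = DCL × %ΔSales = 3.0658 × +5.5% = +16.9%.

+16.9%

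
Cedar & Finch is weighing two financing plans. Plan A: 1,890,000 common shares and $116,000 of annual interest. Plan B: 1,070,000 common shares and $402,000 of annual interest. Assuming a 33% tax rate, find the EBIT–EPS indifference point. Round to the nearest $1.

At indifference, (EBIT − 116,000)(1 − t)/1,890,000 = (EBIT − 402,000)(1 − t)/1,070,000.
The (1 − t) factor cancels: (EBIT − 116,000) × 1,070,000 = (EBIT − 402,000) × 1,890,000.
Solving, EBIT = (402,000·1,890,000 − 116,000·1,070,000) / (1,890,000 − 1,070,000) = 635,660,000,000 / 820,000 = 775,195.12.

$775,195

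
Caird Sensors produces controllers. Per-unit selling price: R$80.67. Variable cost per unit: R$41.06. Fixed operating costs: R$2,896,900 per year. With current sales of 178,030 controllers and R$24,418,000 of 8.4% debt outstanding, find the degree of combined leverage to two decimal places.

3.35

At 178,030 units, contribution = 178,030 × R$39.61 = R$7,051,768.30.
EBIT = R$7,051,768.30 − R$2,896,900 = R$4,154,868.30. Interest = R$2,051,112.00.
DOL = R$7,051,768.30 ÷ R$4,154,868.30 = 1.6972; DFL = R$4,154,868.30 ÷ R$2,103,756.30 = 1.9750.
Combined leverage = 1.6972 × 1.9750 = 3.3520.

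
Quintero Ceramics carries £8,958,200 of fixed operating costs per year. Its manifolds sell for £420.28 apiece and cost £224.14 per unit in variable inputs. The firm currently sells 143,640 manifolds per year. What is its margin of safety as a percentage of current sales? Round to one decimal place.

Unit CM = price − variable cost = £420.28 − £224.14 = £196.14. Break-even units = £8,958,200 ÷ £196.14 = 45,672.48; break-even revenue = 45,672.48 × £420.28 = £19,195,229.41.
Current sales = 143,640 × £420.28 = £60,369,019.20.
Margin of safety = (£60,369,019.20 − £19,195,229.41) ÷ £60,369,019.20 = 68.2%.

68.2%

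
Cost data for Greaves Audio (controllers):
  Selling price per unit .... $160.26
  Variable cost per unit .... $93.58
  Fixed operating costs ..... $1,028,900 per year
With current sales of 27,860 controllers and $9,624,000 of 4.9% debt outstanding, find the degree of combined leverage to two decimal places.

At 27,860 units, contribution = 27,860 × $66.68 = $1,857,704.80.
Operating income = contribution − fixed costs = $1,857,704.80 − $1,028,900 = $828,804.80. Interest = $471,576.00.
DOL = $1,857,704.80 ÷ $828,804.80 = 2.2414; DFL = $828,804.80 ÷ $357,228.80 = 2.3201.
Combined leverage = 2.2414 × 2.3201 = 5.2003.

5.20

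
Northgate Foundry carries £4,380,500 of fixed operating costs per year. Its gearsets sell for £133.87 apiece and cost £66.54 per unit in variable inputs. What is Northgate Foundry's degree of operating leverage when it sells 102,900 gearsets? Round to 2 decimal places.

At 102,900 units, contribution = 102,900 × £67.33 = £6,928,257.00.
Subtracting fixed costs: EBIT = £6,928,257.00 − £4,380,500 = £2,547,757.00.
DOL = contribution ÷ EBIT = £6,928,257.00 ÷ £2,547,757.00 = 2.7194.

2.72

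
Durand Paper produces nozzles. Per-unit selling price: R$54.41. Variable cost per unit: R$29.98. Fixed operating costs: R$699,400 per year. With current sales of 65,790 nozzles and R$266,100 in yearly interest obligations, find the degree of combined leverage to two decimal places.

2.50

At 65,790 units, contribution = 65,790 × R$24.43 = R$1,607,249.70.
Subtracting fixed costs: EBIT = R$1,607,249.70 − R$699,400 = R$907,849.70. Interest = R$266,100.00.
DOL = R$1,607,249.70 ÷ R$907,849.70 = 1.7704; DFL = R$907,849.70 ÷ R$641,749.70 = 1.4146.
DCL = DOL × DFL = 1.7704 × 1.4146 = 2.5044.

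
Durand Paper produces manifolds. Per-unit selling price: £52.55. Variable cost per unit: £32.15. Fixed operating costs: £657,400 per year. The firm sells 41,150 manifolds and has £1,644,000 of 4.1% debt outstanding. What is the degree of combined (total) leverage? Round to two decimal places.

7.32

At 41,150 units, contribution = 41,150 × £20.40 = £839,460.00.
Operating income = contribution − fixed costs = £839,460.00 − £657,400 = £182,060.00. Interest = £67,404.00.
DOL = £839,460.00 ÷ £182,060.00 = 4.6109; DFL = £182,060.00 ÷ £114,656.00 = 1.5879.
Combined leverage = 4.6109 × 1.5879 = 7.3216.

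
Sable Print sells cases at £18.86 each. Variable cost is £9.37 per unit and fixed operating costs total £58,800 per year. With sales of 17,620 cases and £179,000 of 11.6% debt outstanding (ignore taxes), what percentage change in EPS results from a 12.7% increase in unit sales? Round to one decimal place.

+24.2%

Contribution at this volume is 17,620 × £9.49 = £167,213.80.
Operating income = contribution − fixed costs = £167,213.80 − £58,800 = £108,413.80.
Interest = £20,764.00, so EBIT − I = £87,649.80.
DCL = total CM / (EBIT − I) = £167,213.80 / £87,649.80 = 1.9077.
%ΔEPS = DCL × %ΔSales = 1.9077 × +12.7% = +24.2%.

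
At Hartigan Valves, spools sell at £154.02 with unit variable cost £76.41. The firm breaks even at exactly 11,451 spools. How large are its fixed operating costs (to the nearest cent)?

£888,712.11

Unit CM = price − variable cost = £154.02 − £76.41 = £77.61.
Fixed costs = break-even units × CM = 11,451 × £77.61 = £888,712.11.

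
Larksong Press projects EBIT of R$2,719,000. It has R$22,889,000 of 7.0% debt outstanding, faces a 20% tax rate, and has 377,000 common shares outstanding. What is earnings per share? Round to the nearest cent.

R$2.37

Interest = R$1,602,230.00, so EBT = R$2,719,000 − R$1,602,230.00 = R$1,116,770.00.
Net income = R$1,116,770.00 × (1 − 0.20) = R$893,416.00.
Per share: R$893,416.00 / 377,000 shares = R$2.37.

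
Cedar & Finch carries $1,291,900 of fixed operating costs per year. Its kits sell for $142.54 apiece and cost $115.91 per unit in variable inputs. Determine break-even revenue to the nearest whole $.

$6,915,037

Contribution margin per unit = $142.54 − $115.91 = $26.63, a CM ratio of $26.63 ÷ $142.54 = 0.1868.
Break-even revenue = fixed costs × price ÷ CM = $1,291,900 × $142.54 ÷ $26.63 = $6,915,037.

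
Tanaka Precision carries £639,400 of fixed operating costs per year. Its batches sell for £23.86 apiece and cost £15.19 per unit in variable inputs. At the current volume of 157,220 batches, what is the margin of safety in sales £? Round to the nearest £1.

£1,991,629

Unit CM = price − variable cost = £23.86 − £15.19 = £8.67. Break-even units = £639,400 ÷ £8.67 = 73,748.56; break-even revenue = 73,748.56 × £23.86 = £1,759,640.60.
Actual sales revenue = 157,220 × £23.86 = £3,751,269.20.
Margin of safety = £3,751,269.20 − £1,759,640.60 = £1,991,629.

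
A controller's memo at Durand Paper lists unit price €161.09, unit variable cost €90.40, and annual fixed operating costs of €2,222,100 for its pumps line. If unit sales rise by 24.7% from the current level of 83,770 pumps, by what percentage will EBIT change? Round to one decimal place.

+39.5%

Total contribution margin = 83,770 × €70.69 = €5,921,701.30.
EBIT = €5,921,701.30 − €2,222,100 = €3,699,601.30.
DOL = contribution ÷ EBIT = €5,921,701.30 ÷ €3,699,601.30 = 1.6006.
%ΔEBIT = DOL × %ΔSales = 1.6006 × +24.7% = +39.5%.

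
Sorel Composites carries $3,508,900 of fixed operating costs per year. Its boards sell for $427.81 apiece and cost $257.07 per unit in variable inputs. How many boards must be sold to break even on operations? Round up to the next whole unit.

Contribution margin per unit = $427.81 − $257.07 = $170.74.
Break-even Q = $3,508,900 / $170.74 = 20,551.13 → 20,552 boards.

20,552 boards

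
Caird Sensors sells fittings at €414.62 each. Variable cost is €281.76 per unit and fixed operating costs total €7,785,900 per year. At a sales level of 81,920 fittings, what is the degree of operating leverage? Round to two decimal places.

Total contribution margin = 81,920 × €132.86 = €10,883,891.20.
EBIT = €10,883,891.20 − €7,785,900 = €3,097,991.20.
Degree of operating leverage = €10,883,891.20 / €3,097,991.20 = 3.5132.

3.51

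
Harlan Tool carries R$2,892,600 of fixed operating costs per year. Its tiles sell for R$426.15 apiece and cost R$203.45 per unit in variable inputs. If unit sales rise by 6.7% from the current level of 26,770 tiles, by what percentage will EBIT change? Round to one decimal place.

+13.0%

Contribution at this volume is 26,770 × R$222.70 = R$5,961,679.00.
EBIT = R$5,961,679.00 − R$2,892,600 = R$3,069,079.00.
Degree of operating leverage = R$5,961,679.00 / R$3,069,079.00 = 1.9425.
Operating income changes by 1.9425 × +6.7% = +13.0%.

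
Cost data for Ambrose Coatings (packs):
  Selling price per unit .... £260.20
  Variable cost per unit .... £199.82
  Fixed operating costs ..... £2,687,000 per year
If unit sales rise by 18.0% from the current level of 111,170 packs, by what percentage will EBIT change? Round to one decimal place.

+30.0%

Contribution at this volume is 111,170 × £60.38 = £6,712,444.60.
Subtracting fixed costs: EBIT = £6,712,444.60 − £2,687,000 = £4,025,444.60.
DOL = contribution ÷ EBIT = £6,712,444.60 ÷ £4,025,444.60 = 1.6675.
Operating income changes by 1.6675 × +18.0% = +30.0%.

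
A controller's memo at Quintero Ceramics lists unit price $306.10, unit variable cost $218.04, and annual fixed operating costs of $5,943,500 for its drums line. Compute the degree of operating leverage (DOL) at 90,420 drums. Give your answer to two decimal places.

Contribution at this volume is 90,420 × $88.06 = $7,962,385.20.
Operating income = contribution − fixed costs = $7,962,385.20 − $5,943,500 = $2,018,885.20.
Degree of operating leverage = $7,962,385.20 / $2,018,885.20 = 3.9440.

3.94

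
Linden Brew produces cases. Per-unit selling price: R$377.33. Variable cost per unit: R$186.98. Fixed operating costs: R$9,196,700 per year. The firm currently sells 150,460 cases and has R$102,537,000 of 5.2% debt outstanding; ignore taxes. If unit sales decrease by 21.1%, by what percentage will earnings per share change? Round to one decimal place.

-42.8%

Contribution at this volume is 150,460 × R$190.35 = R$28,640,061.00.
Subtracting fixed costs: EBIT = R$28,640,061.00 − R$9,196,700 = R$19,443,361.00.
After interest of R$5,331,924.00, pre-tax earnings = R$14,111,437.00.
DCL = total CM / (EBIT − I) = R$28,640,061.00 / R$14,111,437.00 = 2.0296.
EPS therefore changes by 2.0296 × (-21.1%) = -42.8%.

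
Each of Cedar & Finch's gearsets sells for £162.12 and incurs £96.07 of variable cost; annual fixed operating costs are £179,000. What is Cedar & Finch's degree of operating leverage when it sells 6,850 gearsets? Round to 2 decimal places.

At 6,850 units, contribution = 6,850 × £66.05 = £452,442.50.
Operating income = contribution − fixed costs = £452,442.50 − £179,000 = £273,442.50.
So DOL = total CM / EBIT = £452,442.50 / £273,442.50 = 1.6546.

1.65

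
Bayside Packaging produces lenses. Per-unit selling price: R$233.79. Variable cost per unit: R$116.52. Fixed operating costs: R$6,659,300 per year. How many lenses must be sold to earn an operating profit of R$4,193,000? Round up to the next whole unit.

92,542 lenses

Contribution margin per unit = R$233.79 − R$116.52 = R$117.27.
Need Q such that Q × R$117.27 − R$6,659,300 = R$4,193,000, i.e. Q = R$10,852,300 / R$117.27 = 92,541.14 → 92,542.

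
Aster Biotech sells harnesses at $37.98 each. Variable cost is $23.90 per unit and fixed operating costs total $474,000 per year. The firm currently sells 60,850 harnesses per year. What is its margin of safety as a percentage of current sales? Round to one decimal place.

44.7%

Contribution margin per unit = $37.98 − $23.90 = $14.08. Break-even units = $474,000 ÷ $14.08 = 33,664.77; break-even revenue = 33,664.77 × $37.98 = $1,278,588.07.
Actual sales revenue = 60,850 × $37.98 = $2,311,083.00.
Margin of safety = ($2,311,083.00 − $1,278,588.07) ÷ $2,311,083.00 = 44.7%.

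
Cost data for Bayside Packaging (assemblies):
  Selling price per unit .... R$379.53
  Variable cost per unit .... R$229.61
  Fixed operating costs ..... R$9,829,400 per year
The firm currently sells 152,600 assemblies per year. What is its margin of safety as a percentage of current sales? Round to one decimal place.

Contribution margin per unit = R$379.53 − R$229.61 = R$149.92. Break-even units = R$9,829,400 ÷ R$149.92 = 65,564.30; break-even revenue = 65,564.30 × R$379.53 = R$24,883,619.14.
Actual sales revenue = 152,600 × R$379.53 = R$57,916,278.00.
Margin of safety = (R$57,916,278.00 − R$24,883,619.14) ÷ R$57,916,278.00 = 57.0%.

57.0%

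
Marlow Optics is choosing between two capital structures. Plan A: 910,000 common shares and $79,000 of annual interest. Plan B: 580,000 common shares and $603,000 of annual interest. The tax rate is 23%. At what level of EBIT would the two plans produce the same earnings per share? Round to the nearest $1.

$1,523,970

Set EPS_A = EPS_B: (EBIT − $79,000)(1 − 0.23) ÷ 910,000 = (EBIT − $603,000)(1 − 0.23) ÷ 580,000.
Cancelling (1 − t) and cross-multiplying: 580,000·(EBIT − 79,000) = 910,000·(EBIT − 603,000).
EBIT × (910,000 − 580,000) = 603,000 × 910,000 − 79,000 × 580,000 = 502,910,000,000, so EBIT = 502,910,000,000 ÷ 330,000 = 1,523,969.70.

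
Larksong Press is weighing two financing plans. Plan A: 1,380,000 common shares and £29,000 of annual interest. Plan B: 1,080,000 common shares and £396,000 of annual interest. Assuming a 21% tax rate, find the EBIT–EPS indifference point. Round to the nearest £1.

£1,717,200

Set EPS_A = EPS_B: (EBIT − £29,000)(1 − 0.21) ÷ 1,380,000 = (EBIT − £396,000)(1 − 0.21) ÷ 1,080,000.
Cancelling (1 − t) and cross-multiplying: 1,080,000·(EBIT − 29,000) = 1,380,000·(EBIT − 396,000).
Solving, EBIT = (396,000·1,380,000 − 29,000·1,080,000) / (1,380,000 − 1,080,000) = 515,160,000,000 / 300,000 = 1,717,200.00.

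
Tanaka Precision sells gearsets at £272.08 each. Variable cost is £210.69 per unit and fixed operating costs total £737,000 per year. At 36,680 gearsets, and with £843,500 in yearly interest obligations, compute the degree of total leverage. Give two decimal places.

3.35

Contribution at this volume is 36,680 × £61.39 = £2,251,785.20.
EBIT = £2,251,785.20 − £737,000 = £1,514,785.20. Interest = £843,500.00, so EBIT − I = £671,285.20.
Degree of total leverage = total CM / (EBIT − interest) = £2,251,785.20 / £671,285.20 = 3.3544.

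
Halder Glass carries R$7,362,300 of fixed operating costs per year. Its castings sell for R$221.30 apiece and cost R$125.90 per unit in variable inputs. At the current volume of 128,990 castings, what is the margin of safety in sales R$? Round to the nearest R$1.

R$11,467,112

Unit CM = price − variable cost = R$221.30 − R$125.90 = R$95.40. Break-even units = R$7,362,300 ÷ R$95.40 = 77,172.96; break-even revenue = 77,172.96 × R$221.30 = R$17,078,375.16.
Actual sales revenue = 128,990 × R$221.30 = R$28,545,487.00.
Margin of safety = R$28,545,487.00 − R$17,078,375.16 = R$11,467,112.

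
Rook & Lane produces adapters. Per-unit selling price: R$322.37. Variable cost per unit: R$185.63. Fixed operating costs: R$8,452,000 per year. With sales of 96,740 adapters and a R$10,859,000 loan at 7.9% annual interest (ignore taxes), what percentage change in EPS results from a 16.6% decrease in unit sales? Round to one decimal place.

Total contribution margin = 96,740 × R$136.74 = R$13,228,227.60.
Subtracting fixed costs: EBIT = R$13,228,227.60 − R$8,452,000 = R$4,776,227.60.
Interest = R$857,861.00, so EBIT − I = R$3,918,366.60.
Degree of combined leverage = contribution ÷ (EBIT − I) = R$13,228,227.60 ÷ R$3,918,366.60 = 3.3760.
%ΔEPS = DCL × %ΔSales = 3.3760 × -16.6% = -56.0%.

-56.0%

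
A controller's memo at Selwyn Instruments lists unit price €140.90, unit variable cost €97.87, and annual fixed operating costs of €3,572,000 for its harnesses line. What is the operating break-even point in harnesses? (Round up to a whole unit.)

83,012 harnesses

Contribution margin per unit = €140.90 − €97.87 = €43.03.
Units to break even: €3,572,000 ÷ €43.03 = 83,011.85, rounded up to 83,012.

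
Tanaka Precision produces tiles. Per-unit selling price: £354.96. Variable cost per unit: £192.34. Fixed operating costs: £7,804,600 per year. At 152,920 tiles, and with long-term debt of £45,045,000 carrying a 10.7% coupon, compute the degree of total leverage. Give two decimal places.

2.03

Contribution at this volume is 152,920 × £162.62 = £24,867,850.40.
EBIT = £24,867,850.40 − £7,804,600 = £17,063,250.40. Interest = £4,819,815.00, so EBIT − I = £12,243,435.40.
Degree of total leverage = total CM / (EBIT − interest) = £24,867,850.40 / £12,243,435.40 = 2.0311.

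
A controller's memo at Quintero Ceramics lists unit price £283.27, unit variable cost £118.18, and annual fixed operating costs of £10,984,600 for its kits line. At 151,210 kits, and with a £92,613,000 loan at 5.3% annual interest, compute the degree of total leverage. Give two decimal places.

2.75

Contribution at this volume is 151,210 × £165.09 = £24,963,258.90.
EBIT = £24,963,258.90 − £10,984,600 = £13,978,658.90. Interest = £4,908,489.00.
DOL = £24,963,258.90 ÷ £13,978,658.90 = 1.7858; DFL = £13,978,658.90 ÷ £9,070,169.90 = 1.5412.
DCL = DOL × DFL = 1.7858 × 1.5412 = 2.7523.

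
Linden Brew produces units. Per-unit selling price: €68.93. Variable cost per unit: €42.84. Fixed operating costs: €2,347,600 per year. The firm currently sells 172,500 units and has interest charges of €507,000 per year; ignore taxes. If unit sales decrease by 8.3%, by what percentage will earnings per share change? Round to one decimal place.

Total contribution margin = 172,500 × €26.09 = €4,500,525.00.
Operating income = contribution − fixed costs = €4,500,525.00 − €2,347,600 = €2,152,925.00.
Interest = €507,000.00, so EBIT − I = €1,645,925.00.
DCL = total CM / (EBIT − I) = €4,500,525.00 / €1,645,925.00 = 2.7343.
%ΔEPS = DCL × %ΔSales = 2.7343 × -8.3% = -22.7%.

-22.7%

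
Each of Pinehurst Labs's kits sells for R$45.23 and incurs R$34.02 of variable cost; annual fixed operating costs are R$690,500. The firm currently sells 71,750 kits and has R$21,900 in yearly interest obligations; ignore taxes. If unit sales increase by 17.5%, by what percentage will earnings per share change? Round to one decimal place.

At 71,750 units, contribution = 71,750 × R$11.21 = R$804,317.50.
Operating income = contribution − fixed costs = R$804,317.50 − R$690,500 = R$113,817.50.
Interest = R$21,900.00, so EBIT − I = R$91,917.50.
DCL = total CM / (EBIT − I) = R$804,317.50 / R$91,917.50 = 8.7504.
%ΔEPS = DCL × %ΔSales = 8.7504 × +17.5% = +153.1%.

+153.1%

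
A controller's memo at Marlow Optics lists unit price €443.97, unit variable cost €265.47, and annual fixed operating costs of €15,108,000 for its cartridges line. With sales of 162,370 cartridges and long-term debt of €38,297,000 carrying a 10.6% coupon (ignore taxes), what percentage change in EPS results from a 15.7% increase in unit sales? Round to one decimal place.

At 162,370 units, contribution = 162,370 × €178.50 = €28,983,045.00.
EBIT = €28,983,045.00 − €15,108,000 = €13,875,045.00.
Interest = €4,059,482.00, so EBIT − I = €9,815,563.00.
DCL = total CM / (EBIT − I) = €28,983,045.00 / €9,815,563.00 = 2.9528.
%ΔEPS = DCL × %ΔSales = 2.9528 × +15.7% = +46.4%.

+46.4%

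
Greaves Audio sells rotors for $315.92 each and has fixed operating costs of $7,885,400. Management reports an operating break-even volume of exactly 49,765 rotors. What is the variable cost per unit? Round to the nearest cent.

$157.47

Contribution per unit must be FC / Q = $7,885,400 / 49,765 = $158.4527.
Hence VC = price − CM = $315.92 − $158.4527 = $157.47.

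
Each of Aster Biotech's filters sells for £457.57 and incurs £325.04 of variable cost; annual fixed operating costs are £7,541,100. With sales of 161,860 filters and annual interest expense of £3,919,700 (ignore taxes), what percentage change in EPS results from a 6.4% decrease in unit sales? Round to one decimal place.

-13.7%

At 161,860 units, contribution = 161,860 × £132.53 = £21,451,305.80.
Operating income = contribution − fixed costs = £21,451,305.80 − £7,541,100 = £13,910,205.80.
Interest = £3,919,700.00, so EBIT − I = £9,990,505.80.
Degree of combined leverage = contribution ÷ (EBIT − I) = £21,451,305.80 ÷ £9,990,505.80 = 2.1472.
EPS therefore changes by 2.1472 × (-6.4%) = -13.7%.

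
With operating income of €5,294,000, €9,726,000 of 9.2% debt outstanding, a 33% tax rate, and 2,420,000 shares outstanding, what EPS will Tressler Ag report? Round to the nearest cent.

Interest = €894,792.00, so EBT = €5,294,000 − €894,792.00 = €4,399,208.00.
Net income = €4,399,208.00 × (1 − 0.33) = €2,947,469.36.
EPS = €2,947,469.36 ÷ 2,420,000 = €1.22.

€1.22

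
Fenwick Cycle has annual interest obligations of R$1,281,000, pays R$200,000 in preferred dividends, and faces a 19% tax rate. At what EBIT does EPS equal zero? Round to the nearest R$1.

R$1,527,914

Preferred dividends are paid after tax, so their pre-tax equivalent is R$200,000 ÷ (1 − 0.19) = R$246,913.58.
Financial break-even EBIT = interest + D_p ÷ (1 − t) = R$1,281,000 + R$246,913.58 = R$1,527,913.58.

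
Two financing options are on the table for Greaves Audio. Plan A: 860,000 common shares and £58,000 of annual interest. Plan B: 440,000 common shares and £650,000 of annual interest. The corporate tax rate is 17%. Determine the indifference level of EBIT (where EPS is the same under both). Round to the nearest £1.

Set EPS_A = EPS_B: (EBIT − £58,000)(1 − 0.17) ÷ 860,000 = (EBIT − £650,000)(1 − 0.17) ÷ 440,000.
The (1 − t) factor cancels: (EBIT − 58,000) × 440,000 = (EBIT − 650,000) × 860,000.
Solving, EBIT = (650,000·860,000 − 58,000·440,000) / (860,000 − 440,000) = 533,480,000,000 / 420,000 = 1,270,190.48.

£1,270,190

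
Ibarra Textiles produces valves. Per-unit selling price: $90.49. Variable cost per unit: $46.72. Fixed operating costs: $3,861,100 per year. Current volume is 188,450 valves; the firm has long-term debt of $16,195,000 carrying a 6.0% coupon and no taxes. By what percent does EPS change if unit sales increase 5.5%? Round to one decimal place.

+13.3%

Total contribution margin = 188,450 × $43.77 = $8,248,456.50.
EBIT = $8,248,456.50 − $3,861,100 = $4,387,356.50.
After interest of $971,700.00, pre-tax earnings = $3,415,656.50.
DCL = total CM / (EBIT − I) = $8,248,456.50 / $3,415,656.50 = 2.4149.
EPS therefore changes by 2.4149 × (+5.5%) = +13.3%.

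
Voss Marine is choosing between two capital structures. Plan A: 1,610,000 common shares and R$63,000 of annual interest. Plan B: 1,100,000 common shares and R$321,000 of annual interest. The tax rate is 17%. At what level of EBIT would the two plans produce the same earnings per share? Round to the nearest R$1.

R$877,471

At indifference, (EBIT − 63,000)(1 − t)/1,610,000 = (EBIT − 321,000)(1 − t)/1,100,000.
The (1 − t) factor cancels: (EBIT − 63,000) × 1,100,000 = (EBIT − 321,000) × 1,610,000.
EBIT × (1,610,000 − 1,100,000) = 321,000 × 1,610,000 − 63,000 × 1,100,000 = 447,510,000,000, so EBIT = 447,510,000,000 ÷ 510,000 = 877,470.59.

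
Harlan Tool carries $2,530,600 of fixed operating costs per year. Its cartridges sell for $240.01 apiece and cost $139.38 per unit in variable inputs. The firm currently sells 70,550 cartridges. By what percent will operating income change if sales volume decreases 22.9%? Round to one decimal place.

At 70,550 units, contribution = 70,550 × $100.63 = $7,099,446.50.
EBIT = $7,099,446.50 − $2,530,600 = $4,568,846.50.
So DOL = total CM / EBIT = $7,099,446.50 / $4,568,846.50 = 1.5539.
%ΔEBIT = DOL × %ΔSales = 1.5539 × -22.9% = -35.6%.

-35.6%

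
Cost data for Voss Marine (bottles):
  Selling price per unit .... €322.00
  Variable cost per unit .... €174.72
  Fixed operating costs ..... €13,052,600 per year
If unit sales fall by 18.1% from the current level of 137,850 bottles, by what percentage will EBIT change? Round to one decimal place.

-50.7%

At 137,850 units, contribution = 137,850 × €147.28 = €20,302,548.00.
EBIT = €20,302,548.00 − €13,052,600 = €7,249,948.00.
Degree of operating leverage = €20,302,548.00 / €7,249,948.00 = 2.8004.
Operating income changes by 2.8004 × -18.1% = -50.7%.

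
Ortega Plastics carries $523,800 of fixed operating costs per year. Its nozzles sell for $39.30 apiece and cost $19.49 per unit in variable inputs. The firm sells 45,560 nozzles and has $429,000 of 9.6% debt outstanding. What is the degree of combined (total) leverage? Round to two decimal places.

Contribution at this volume is 45,560 × $19.81 = $902,543.60.
EBIT = $902,543.60 − $523,800 = $378,743.60. Interest = $41,184.00, so EBIT − I = $337,559.60.
DCL = contribution ÷ (EBIT − I) = $902,543.60 ÷ $337,559.60 = 2.6737.

2.67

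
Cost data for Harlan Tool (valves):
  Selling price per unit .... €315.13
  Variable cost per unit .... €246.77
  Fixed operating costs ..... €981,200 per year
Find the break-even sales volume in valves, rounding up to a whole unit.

14,354 valves

Contribution margin per unit = €315.13 − €246.77 = €68.36.
Break-even Q = €981,200 / €68.36 = 14,353.42 → 14,354 valves.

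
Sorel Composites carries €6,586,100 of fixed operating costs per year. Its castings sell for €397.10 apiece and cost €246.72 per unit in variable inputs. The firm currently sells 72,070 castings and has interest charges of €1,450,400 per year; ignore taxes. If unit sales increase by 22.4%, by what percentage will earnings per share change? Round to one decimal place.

+86.7%

Total contribution margin = 72,070 × €150.38 = €10,837,886.60.
Subtracting fixed costs: EBIT = €10,837,886.60 − €6,586,100 = €4,251,786.60.
After interest of €1,450,400.00, pre-tax earnings = €2,801,386.60.
DCL = total CM / (EBIT − I) = €10,837,886.60 / €2,801,386.60 = 3.8688.
%ΔEPS = DCL × %ΔSales = 3.8688 × +22.4% = +86.7%.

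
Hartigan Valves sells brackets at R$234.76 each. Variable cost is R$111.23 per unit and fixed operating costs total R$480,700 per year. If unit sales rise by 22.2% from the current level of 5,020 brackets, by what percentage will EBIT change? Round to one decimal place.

+98.7%

At 5,020 units, contribution = 5,020 × R$123.53 = R$620,120.60.
EBIT = R$620,120.60 − R$480,700 = R$139,420.60.
So DOL = total CM / EBIT = R$620,120.60 / R$139,420.60 = 4.4478.
So EBIT moves 4.4478 × (+22.2%) = +98.7%.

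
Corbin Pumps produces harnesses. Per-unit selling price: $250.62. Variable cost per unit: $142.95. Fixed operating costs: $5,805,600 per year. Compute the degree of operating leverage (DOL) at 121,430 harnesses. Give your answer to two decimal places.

Total contribution margin = 121,430 × $107.67 = $13,074,368.10.
Subtracting fixed costs: EBIT = $13,074,368.10 − $5,805,600 = $7,268,768.10.
Degree of operating leverage = $13,074,368.10 / $7,268,768.10 = 1.7987.

1.80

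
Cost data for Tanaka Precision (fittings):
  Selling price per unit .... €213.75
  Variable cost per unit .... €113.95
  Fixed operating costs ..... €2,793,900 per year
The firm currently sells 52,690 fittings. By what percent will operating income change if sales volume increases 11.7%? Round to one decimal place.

+25.0%

Contribution at this volume is 52,690 × €99.80 = €5,258,462.00.
Subtracting fixed costs: EBIT = €5,258,462.00 − €2,793,900 = €2,464,562.00.
DOL = contribution ÷ EBIT = €5,258,462.00 ÷ €2,464,562.00 = 2.1336.
Operating income changes by 2.1336 × +11.7% = +25.0%.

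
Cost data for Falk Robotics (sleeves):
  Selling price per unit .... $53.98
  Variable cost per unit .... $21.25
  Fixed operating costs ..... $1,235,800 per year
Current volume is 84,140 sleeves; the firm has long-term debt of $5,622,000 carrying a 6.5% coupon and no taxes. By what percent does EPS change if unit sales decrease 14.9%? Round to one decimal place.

-35.6%

Contribution at this volume is 84,140 × $32.73 = $2,753,902.20.
EBIT = $2,753,902.20 − $1,235,800 = $1,518,102.20.
Interest = $365,430.00, so EBIT − I = $1,152,672.20.
DCL = total CM / (EBIT − I) = $2,753,902.20 / $1,152,672.20 = 2.3891.
%ΔEPS = DCL × %ΔSales = 2.3891 × -14.9% = -35.6%.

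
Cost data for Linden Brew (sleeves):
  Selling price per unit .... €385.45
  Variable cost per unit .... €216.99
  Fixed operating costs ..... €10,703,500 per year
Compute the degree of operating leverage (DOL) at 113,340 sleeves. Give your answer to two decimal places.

Contribution at this volume is 113,340 × €168.46 = €19,093,256.40.
EBIT = €19,093,256.40 − €10,703,500 = €8,389,756.40.
So DOL = total CM / EBIT = €19,093,256.40 / €8,389,756.40 = 2.2758.

2.28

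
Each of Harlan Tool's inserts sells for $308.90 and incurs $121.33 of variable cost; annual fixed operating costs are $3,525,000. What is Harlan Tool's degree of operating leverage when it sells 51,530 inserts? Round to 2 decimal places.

1.57

Contribution at this volume is 51,530 × $187.57 = $9,665,482.10.
EBIT = $9,665,482.10 − $3,525,000 = $6,140,482.10.
Degree of operating leverage = $9,665,482.10 / $6,140,482.10 = 1.5741.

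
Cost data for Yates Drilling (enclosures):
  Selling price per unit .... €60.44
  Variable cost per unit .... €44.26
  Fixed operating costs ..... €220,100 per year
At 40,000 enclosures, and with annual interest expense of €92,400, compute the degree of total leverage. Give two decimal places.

1.93

At 40,000 units, contribution = 40,000 × €16.18 = €647,200.00.
Operating income = contribution − fixed costs = €647,200.00 − €220,100 = €427,100.00. Interest = €92,400.00.
DOL = €647,200.00 ÷ €427,100.00 = 1.5153; DFL = €427,100.00 ÷ €334,700.00 = 1.2761.
DCL = DOL × DFL = 1.5153 × 1.2761 = 1.9337.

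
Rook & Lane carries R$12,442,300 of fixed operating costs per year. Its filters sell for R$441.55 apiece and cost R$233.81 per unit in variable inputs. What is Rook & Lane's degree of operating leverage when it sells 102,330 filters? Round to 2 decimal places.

Contribution at this volume is 102,330 × R$207.74 = R$21,258,034.20.
Operating income = contribution − fixed costs = R$21,258,034.20 − R$12,442,300 = R$8,815,734.20.
Degree of operating leverage = R$21,258,034.20 / R$8,815,734.20 = 2.4114.

2.41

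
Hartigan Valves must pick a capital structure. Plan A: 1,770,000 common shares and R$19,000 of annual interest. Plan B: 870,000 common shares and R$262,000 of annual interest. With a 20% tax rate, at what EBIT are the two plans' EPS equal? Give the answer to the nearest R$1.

Set EPS_A = EPS_B: (EBIT − R$19,000)(1 − 0.20) ÷ 1,770,000 = (EBIT − R$262,000)(1 − 0.20) ÷ 870,000.
Cancelling (1 − t) and cross-multiplying: 870,000·(EBIT − 19,000) = 1,770,000·(EBIT − 262,000).
Solving, EBIT = (262,000·1,770,000 − 19,000·870,000) / (1,770,000 − 870,000) = 447,210,000,000 / 900,000 = 496,900.00.

R$496,900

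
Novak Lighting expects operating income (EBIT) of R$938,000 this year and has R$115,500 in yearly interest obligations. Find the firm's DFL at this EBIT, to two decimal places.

1.14

Annual interest charges come to R$115,500.00.
Degree of financial leverage = EBIT / (EBIT − interest) = R$938,000 / R$822,500.00 = 1.1404.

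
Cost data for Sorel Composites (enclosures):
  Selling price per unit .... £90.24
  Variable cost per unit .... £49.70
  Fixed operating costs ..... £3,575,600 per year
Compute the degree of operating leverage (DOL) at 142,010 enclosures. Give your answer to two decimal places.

2.64

Contribution at this volume is 142,010 × £40.54 = £5,757,085.40.
Subtracting fixed costs: EBIT = £5,757,085.40 − £3,575,600 = £2,181,485.40.
So DOL = total CM / EBIT = £5,757,085.40 / £2,181,485.40 = 2.6391.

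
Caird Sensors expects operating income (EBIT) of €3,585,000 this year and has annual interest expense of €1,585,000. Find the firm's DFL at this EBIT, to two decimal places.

Annual interest charges come to €1,585,000.00.
Degree of financial leverage = EBIT / (EBIT − interest) = €3,585,000 / €2,000,000.00 = 1.7925.

1.79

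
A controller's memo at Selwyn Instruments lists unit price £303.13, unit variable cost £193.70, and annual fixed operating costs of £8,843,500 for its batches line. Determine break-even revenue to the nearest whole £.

CM per unit = £303.13 − £193.70 = £109.43; CM ratio = £109.43 / £303.13 = 0.3610.
Break-even sales = FC ÷ CM ratio = £8,843,500 × £303.13 / £109.43 = £24,497,214.

£24,497,214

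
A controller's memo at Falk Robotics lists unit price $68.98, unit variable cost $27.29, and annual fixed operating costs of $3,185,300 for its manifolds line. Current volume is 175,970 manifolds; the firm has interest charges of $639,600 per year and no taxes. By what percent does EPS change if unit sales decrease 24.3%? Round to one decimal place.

-50.8%

At 175,970 units, contribution = 175,970 × $41.69 = $7,336,189.30.
Operating income = contribution − fixed costs = $7,336,189.30 − $3,185,300 = $4,150,889.30.
After interest of $639,600.00, pre-tax earnings = $3,511,289.30.
DCL = total CM / (EBIT − I) = $7,336,189.30 / $3,511,289.30 = 2.0893.
%ΔEPS = DCL × %ΔSales = 2.0893 × -24.3% = -50.8%.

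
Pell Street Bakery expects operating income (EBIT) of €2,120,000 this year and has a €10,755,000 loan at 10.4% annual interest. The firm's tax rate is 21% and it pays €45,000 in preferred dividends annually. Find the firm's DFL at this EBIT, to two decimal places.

Annual interest charges come to €1,118,520.00.
Pre-tax preferred-dividend burden = €45,000 ÷ (1 − 0.21) = €56,962.03.
DFL = EBIT ÷ [EBIT − I − D_p/(1−t)] = €2,120,000 ÷ [€2,120,000 − €1,118,520.00 − €56,962.03] = €2,120,000 ÷ €944,517.97 = 2.2445.

2.24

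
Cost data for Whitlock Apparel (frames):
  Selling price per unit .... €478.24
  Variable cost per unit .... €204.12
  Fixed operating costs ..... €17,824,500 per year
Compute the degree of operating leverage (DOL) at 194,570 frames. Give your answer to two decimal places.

Total contribution margin = 194,570 × €274.12 = €53,335,528.40.
EBIT = €53,335,528.40 − €17,824,500 = €35,511,028.40.
So DOL = total CM / EBIT = €53,335,528.40 / €35,511,028.40 = 1.5019.

1.50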